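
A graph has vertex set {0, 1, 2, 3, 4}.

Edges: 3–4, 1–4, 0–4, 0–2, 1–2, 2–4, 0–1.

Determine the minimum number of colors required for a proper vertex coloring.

4

0, 1, 2, 4 form a clique, so at least 4 colors are needed.
A valid assignment using 4 colors: 0=b, 1=d, 2=c, 3=b, 4=a. Each edge has distinct colors on its endpoints.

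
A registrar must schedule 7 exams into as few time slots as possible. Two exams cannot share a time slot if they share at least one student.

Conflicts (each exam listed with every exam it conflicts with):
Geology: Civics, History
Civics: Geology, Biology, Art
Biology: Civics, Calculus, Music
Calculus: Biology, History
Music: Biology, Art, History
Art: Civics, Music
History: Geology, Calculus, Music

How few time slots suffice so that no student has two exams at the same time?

3

The cycle Calculus-Biology-Civics-Geology-History-Calculus has odd length 5, so it cannot be 2-colored; at least 3 time slots are needed.
3 time slots suffice: time slot 1 → {Civics, History}; time slot 2 → {Geology, Biology, Art}; time slot 3 → {Calculus, Music}. Each listed conflict is separated.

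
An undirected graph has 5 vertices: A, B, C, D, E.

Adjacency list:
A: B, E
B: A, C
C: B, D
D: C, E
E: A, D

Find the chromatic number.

The cycle B-A-E-D-C-B has odd length 5, so it cannot be 2-colored; at least 3 colors are needed.
3 colors suffice: A=blue, B=green, C=red, D=blue, E=red. No two adjacent vertices share a color.

3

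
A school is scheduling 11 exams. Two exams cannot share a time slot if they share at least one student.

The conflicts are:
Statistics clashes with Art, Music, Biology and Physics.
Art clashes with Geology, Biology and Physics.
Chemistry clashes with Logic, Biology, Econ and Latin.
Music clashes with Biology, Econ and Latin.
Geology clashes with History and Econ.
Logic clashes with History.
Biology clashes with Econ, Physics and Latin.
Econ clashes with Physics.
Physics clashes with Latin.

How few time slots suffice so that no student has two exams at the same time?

Statistics, Art, Biology, Physics all conflict with each other, so at least 4 time slots are needed.
Using 4 time slots: Statistics=4, Art=3, Chemistry=2, Music=2, Geology=1, Logic=1, Biology=1, History=2, Econ=3, Physics=2, Latin=3. No two conflicting exams share a time slot.

4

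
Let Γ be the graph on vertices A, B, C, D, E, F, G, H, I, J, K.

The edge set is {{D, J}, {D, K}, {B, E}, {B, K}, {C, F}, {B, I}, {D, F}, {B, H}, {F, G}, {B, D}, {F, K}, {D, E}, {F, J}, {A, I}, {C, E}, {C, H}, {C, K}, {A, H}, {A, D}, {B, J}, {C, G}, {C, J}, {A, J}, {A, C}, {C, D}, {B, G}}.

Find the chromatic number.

4

C, D, F, K form a clique, so at least 4 colors are needed.
4 colors suffice: color red → {B, C}; color blue → {D, G, H, I}; color green → {A, E, F}; color yellow → {J, K}. No two adjacent vertices share a color.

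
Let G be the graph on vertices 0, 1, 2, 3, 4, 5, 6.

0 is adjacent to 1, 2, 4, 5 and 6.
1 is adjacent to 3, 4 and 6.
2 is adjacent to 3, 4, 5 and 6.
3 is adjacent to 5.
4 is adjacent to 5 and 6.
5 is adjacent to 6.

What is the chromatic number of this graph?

5

0, 2, 4, 5, 6 form a clique, so at least 5 colors are needed.
5 colors suffice: color red → {1, 5}; color blue → {0, 3}; color green → {4}; color yellow → {2}; color purple → {6}. Every edge joins two different colors.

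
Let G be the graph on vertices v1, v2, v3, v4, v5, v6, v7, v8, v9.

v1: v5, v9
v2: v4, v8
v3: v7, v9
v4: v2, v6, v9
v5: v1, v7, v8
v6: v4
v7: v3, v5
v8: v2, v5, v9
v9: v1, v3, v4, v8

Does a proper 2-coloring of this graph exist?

The cycle v9-v3-v7-v5-v1-v9 has odd length 5, so it cannot be 2-colored; at least 3 colors are needed.
So 2 colors are not enough.

No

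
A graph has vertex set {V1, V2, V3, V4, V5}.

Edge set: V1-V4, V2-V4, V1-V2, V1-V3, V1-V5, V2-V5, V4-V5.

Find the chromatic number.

4

V1, V2, V4, V5 form a clique, so at least 4 colors are needed.
4 colors suffice: color R → {V1}; color B → {V2, V3}; color G → {V5}; color Y → {V4}. No two adjacent vertices share a color.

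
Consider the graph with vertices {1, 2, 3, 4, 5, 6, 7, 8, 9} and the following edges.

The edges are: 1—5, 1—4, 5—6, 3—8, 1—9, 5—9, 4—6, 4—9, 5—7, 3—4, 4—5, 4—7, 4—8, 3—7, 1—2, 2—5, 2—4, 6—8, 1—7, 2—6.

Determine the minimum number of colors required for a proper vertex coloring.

1, 4, 5, 9 are mutually adjacent (a clique of size 4), so at least 4 colors are needed.
4 colors suffice: 1=c, 2=d, 3=b, 4=a, 5=b, 6=c, 7=d, 8=d, 9=d. Each edge has distinct colors on its endpoints.

4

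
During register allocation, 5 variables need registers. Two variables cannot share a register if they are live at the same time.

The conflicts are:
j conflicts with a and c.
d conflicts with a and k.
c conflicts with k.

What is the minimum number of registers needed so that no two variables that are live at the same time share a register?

The cycle a-d-k-c-j-a has odd length 5, so it cannot be 2-colored; at least 3 registers are needed.
A valid assignment using 3 registers: j=1, d=2, a=3, c=2, k=1. No two conflicting variables share a register.

3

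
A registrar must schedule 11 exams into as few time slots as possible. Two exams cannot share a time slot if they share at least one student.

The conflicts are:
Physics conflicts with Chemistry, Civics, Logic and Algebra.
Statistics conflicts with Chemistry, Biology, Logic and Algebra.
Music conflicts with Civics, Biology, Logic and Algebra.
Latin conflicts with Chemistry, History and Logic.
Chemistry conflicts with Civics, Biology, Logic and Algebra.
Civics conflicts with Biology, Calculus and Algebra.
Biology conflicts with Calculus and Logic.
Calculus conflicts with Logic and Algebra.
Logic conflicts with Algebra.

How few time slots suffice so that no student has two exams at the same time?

Statistics, Chemistry, Biology, Logic are mutually in conflict, so at least 4 time slots are needed.
4 time slots suffice: time slot 1 → {History, Civics, Logic}; time slot 2 → {Music, Chemistry, Calculus}; time slot 3 → {Latin, Biology, Algebra}; time slot 4 → {Physics, Statistics}. Every pair that conflicts lands in different time slots.

4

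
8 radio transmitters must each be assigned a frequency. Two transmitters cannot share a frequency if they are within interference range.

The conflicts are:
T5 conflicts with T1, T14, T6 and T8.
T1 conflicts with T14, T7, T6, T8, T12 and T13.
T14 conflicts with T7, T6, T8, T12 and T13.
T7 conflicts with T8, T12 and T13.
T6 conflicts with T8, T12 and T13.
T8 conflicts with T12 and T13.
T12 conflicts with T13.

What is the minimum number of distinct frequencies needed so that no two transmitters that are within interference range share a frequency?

6

T1, T14, T7, T8, T12, T13 pairwise conflict, so at least 6 frequencies are needed.
6 frequencies suffice: frequency 1 → {T1}; frequency 2 → {T14}; frequency 3 → {T8}; frequency 4 → {T5, T13}; frequency 5 → {T12}; frequency 6 → {T7, T6}. No two conflicting transmitters share a frequency.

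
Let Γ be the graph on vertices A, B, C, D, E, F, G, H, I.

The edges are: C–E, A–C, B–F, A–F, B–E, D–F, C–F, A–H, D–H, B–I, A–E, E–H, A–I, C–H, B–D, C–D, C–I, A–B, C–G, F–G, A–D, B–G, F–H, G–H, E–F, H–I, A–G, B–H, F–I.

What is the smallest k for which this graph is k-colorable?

A, B, F, H, I are mutually adjacent (a clique of size 5), so at least 5 colors are needed.
5 colors suffice: color red → {F}; color blue → {A}; color green → {H}; color yellow → {B, C}; color purple → {D, E, G, I}. No two adjacent vertices share a color.

5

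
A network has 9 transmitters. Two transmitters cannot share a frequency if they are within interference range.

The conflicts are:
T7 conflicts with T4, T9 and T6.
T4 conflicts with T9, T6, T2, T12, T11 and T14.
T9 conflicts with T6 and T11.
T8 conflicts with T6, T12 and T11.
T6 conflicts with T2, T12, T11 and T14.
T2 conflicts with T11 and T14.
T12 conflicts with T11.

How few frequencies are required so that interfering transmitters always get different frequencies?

4

T4, T6, T2, T11 all conflict with each other, so at least 4 frequencies are needed.
4 frequencies suffice: frequency 1 → {T6}; frequency 2 → {T4, T8}; frequency 3 → {T7, T11, T14}; frequency 4 → {T9, T2, T12}. No two conflicting transmitters share a frequency.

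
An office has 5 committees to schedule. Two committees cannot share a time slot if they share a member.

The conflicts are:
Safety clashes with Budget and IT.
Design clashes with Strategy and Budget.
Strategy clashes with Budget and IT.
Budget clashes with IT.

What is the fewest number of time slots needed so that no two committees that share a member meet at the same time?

Design, Strategy, Budget all conflict with each other, so at least 3 time slots are needed.
3 time slots suffice: time slot 1 → {Budget}; time slot 2 → {Safety, Strategy}; time slot 3 → {Design, IT}. Every pair that conflicts lands in different time slots.

3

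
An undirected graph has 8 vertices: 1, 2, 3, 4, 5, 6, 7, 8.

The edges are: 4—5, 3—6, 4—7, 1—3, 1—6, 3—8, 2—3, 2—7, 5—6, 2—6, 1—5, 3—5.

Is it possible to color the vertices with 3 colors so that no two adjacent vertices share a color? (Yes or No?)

No

1, 3, 5, 6 are pairwise adjacent (a clique of size 4), so at least 4 colors are needed.
So 3 colors are not enough.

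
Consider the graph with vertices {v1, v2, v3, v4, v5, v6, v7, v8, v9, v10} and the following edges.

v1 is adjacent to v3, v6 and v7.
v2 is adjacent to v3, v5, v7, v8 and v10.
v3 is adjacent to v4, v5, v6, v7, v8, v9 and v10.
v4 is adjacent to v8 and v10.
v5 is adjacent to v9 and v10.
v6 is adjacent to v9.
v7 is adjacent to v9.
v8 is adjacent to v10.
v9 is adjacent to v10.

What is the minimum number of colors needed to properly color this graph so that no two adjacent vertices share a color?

4

v3, v5, v9, v10 are mutually adjacent (a clique of size 4), so at least 4 colors are needed.
4 colors suffice: color 1 → {v3}; color 2 → {v6, v7, v10}; color 3 → {v1, v2, v4, v9}; color 4 → {v5, v8}. Each edge has distinct colors on its endpoints.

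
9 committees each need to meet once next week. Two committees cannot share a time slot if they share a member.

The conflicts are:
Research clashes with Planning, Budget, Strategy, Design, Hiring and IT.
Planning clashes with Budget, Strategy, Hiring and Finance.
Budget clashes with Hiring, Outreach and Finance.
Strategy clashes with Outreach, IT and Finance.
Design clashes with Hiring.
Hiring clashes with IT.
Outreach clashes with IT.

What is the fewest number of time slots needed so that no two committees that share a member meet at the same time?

Research, Planning, Budget, Hiring pairwise conflict, so at least 4 time slots are needed.
Using 4 time slots: Research=1, Planning=3, Budget=2, Strategy=2, Design=2, Hiring=4, Outreach=1, IT=3, Finance=1. No two conflicting committees share a time slot.

4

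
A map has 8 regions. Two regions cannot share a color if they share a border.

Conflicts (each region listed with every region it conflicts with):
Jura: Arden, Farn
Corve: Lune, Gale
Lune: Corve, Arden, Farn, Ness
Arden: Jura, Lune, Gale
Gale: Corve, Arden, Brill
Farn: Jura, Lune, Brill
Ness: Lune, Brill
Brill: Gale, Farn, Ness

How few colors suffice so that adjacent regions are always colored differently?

3

The cycle Farn-Lune-Corve-Gale-Brill-Farn has odd length 5, so it cannot be 2-colored; at least 3 colors are needed.
3 colors suffice: color 1 → {Jura, Lune, Brill}; color 2 → {Gale, Farn, Ness}; color 3 → {Corve, Arden}. Every pair that conflicts lands in different colors.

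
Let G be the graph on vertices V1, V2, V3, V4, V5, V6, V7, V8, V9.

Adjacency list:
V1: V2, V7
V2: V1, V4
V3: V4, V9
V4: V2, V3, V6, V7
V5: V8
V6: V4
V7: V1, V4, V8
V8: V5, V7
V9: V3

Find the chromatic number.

V5 and V8 are adjacent, so at least 2 colors are needed.
2 colors suffice: color R → {V1, V4, V8, V9}; color B → {V2, V3, V5, V6, V7}. Every edge joins two different colors.

2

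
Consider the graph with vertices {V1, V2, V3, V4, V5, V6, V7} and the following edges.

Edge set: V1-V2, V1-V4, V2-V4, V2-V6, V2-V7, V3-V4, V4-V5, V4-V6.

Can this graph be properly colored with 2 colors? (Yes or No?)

No

V1, V2, V4 form a triangle, so at least 3 colors are needed.
So 2 colors are not enough.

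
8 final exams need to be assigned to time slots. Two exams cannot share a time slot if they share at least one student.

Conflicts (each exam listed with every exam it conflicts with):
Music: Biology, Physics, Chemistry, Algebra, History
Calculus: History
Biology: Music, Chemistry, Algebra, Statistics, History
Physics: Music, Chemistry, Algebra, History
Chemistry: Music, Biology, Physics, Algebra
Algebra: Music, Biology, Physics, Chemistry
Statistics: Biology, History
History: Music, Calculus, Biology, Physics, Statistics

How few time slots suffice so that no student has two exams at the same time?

Music, Biology, Chemistry, Algebra are mutually in conflict, so at least 4 time slots are needed.
Using 4 time slots: Music=1, Calculus=1, Biology=2, Physics=2, Chemistry=4, Algebra=3, Statistics=1, History=3. Each listed conflict is separated.

4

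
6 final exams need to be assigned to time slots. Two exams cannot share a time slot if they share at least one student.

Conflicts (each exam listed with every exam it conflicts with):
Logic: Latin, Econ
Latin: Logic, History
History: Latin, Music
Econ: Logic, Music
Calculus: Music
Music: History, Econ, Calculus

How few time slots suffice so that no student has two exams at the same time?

The cycle Latin-Logic-Econ-Music-History-Latin has odd length 5, so it cannot be 2-colored; at least 3 time slots are needed.
A valid assignment using 3 time slots: Logic=3, Latin=1, History=2, Econ=2, Calculus=2, Music=1. Every pair that conflicts lands in different time slots.

3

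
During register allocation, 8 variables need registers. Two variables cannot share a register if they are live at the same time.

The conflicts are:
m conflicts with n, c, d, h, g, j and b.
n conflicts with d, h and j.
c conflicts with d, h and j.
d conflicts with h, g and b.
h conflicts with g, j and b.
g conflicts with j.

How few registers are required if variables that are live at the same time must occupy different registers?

m, n, h, j pairwise conflict, so at least 4 registers are needed.
4 registers suffice: register 1 → {m}; register 2 → {h}; register 3 → {d, j}; register 4 → {n, c, g, b}. No two conflicting variables share a register.

4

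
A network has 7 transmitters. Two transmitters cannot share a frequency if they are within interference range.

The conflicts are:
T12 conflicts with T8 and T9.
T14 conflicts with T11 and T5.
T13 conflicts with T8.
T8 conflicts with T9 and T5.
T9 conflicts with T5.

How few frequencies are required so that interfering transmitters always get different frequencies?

T8, T9, T5 are mutually in conflict, so at least 3 frequencies are needed.
3 frequencies suffice: frequency 1 → {T14, T8}; frequency 2 → {T12, T13, T11, T5}; frequency 3 → {T9}. Each listed conflict is separated.

3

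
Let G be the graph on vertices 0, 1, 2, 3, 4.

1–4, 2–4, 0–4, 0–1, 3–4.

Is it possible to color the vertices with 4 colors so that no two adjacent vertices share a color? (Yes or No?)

The chromatic number is 3. 0, 1, 4 are mutually adjacent, so at least 3 colors are needed.
One proper 3-coloring: 0=c, 1=b, 2=b, 3=b, 4=a.
Since 4 ≥ 3, a proper 4-coloring certainly exists.

Yes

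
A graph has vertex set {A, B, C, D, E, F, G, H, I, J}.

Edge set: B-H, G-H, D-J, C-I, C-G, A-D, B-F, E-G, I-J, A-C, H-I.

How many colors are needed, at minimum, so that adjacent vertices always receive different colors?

3

The cycle D-J-I-C-A-D has odd length 5, so it cannot be 2-colored; at least 3 colors are needed.
3 colors suffice: A=green, B=red, C=blue, D=red, E=blue, F=blue, G=red, H=blue, I=red, J=blue. No two adjacent vertices share a color.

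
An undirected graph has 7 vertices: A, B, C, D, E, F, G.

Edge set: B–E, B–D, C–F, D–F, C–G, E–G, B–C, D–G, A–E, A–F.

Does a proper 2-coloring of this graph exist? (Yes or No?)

The cycle G-E-A-F-C-G has odd length 5, so it cannot be 2-colored; at least 3 colors are needed.
So 2 colors are not enough.

No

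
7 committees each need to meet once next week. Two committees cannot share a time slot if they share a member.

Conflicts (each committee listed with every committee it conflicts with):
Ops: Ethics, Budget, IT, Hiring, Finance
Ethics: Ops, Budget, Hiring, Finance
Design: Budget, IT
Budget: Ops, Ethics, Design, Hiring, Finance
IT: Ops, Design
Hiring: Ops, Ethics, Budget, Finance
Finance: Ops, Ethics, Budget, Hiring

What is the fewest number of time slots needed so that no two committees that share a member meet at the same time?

5

Ops, Ethics, Budget, Hiring, Finance all conflict with each other, so at least 5 time slots are needed.
5 time slots suffice: time slot 1 → {Budget, IT}; time slot 2 → {Ops, Design}; time slot 3 → {Hiring}; time slot 4 → {Ethics}; time slot 5 → {Finance}. Each listed conflict is separated.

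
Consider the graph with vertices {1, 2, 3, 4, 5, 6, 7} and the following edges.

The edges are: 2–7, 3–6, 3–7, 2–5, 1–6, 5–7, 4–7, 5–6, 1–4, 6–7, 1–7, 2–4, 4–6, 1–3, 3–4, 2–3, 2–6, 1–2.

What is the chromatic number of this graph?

6

1, 2, 3, 4, 6, 7 form a clique, so at least 6 colors are needed.
A valid assignment using 6 colors: 1=purple, 2=blue, 3=orange, 4=yellow, 5=yellow, 6=red, 7=green. Every edge joins two different colors.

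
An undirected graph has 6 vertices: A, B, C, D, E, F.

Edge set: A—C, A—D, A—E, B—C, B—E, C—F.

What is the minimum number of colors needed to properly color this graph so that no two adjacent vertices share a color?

C and F are adjacent, so at least 2 colors are needed.
2 colors suffice: color red → {A, B, F}; color blue → {C, D, E}. Each edge has distinct colors on its endpoints.

2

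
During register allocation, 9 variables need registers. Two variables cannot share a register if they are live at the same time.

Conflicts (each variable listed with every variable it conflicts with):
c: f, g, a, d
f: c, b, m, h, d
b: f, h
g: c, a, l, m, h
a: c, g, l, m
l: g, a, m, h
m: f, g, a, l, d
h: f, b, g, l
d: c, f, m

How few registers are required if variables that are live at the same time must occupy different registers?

g, a, l, m pairwise conflict, so at least 4 registers are needed.
4 registers suffice: c=1, f=2, b=3, g=2, a=3, l=4, m=1, h=1, d=3. Each listed conflict is separated.

4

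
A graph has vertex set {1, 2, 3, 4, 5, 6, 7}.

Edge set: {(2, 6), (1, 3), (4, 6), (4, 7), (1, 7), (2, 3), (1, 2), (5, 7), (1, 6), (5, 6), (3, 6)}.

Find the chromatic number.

4

1, 2, 3, 6 form a clique, so at least 4 colors are needed.
4 colors suffice: color red → {6, 7}; color blue → {1, 4, 5}; color green → {3}; color yellow → {2}. Each edge has distinct colors on its endpoints.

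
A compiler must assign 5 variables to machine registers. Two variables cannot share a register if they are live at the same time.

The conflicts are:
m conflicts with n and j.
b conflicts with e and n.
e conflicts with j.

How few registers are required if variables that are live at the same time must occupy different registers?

3

The cycle e-b-n-m-j-e has odd length 5, so it cannot be 2-colored; at least 3 registers are needed.
3 registers suffice: register 1 → {n, j}; register 2 → {m, b}; register 3 → {e}. Each listed conflict is separated.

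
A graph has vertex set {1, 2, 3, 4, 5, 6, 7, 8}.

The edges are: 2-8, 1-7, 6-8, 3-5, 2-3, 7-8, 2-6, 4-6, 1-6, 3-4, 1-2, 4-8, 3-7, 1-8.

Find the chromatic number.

1, 2, 6, 8 are mutually adjacent (a clique of size 4), so at least 4 colors are needed.
A valid assignment using 4 colors: 1=d, 2=c, 3=a, 4=c, 5=b, 6=b, 7=b, 8=a. No two adjacent vertices share a color.

4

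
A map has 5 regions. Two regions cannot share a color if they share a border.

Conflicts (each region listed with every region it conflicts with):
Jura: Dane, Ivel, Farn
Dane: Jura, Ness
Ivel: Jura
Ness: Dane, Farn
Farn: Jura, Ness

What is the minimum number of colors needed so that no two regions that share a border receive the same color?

Jura and Dane conflict, so at least 2 colors are needed.
One proper 2-coloring: Jura=1, Dane=2, Ivel=2, Ness=1, Farn=2. Each listed conflict is separated.

2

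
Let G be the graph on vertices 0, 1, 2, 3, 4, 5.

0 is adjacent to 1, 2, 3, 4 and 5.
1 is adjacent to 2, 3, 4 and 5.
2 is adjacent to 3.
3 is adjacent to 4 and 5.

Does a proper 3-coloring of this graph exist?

No

0, 1, 2, 3 are mutually adjacent (a clique of size 4), so at least 4 colors are needed.
So 3 colors are not enough.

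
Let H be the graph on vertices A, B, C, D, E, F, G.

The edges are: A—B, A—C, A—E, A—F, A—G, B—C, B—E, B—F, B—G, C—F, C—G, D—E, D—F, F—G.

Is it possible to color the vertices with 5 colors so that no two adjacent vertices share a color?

Yes

The chromatic number is 5. A, B, C, F, G are pairwise adjacent (a clique of size 5), so at least 5 colors are needed.
5 colors suffice: A=green, B=blue, C=purple, D=blue, E=red, F=red, G=yellow.
That is already a proper 5-coloring.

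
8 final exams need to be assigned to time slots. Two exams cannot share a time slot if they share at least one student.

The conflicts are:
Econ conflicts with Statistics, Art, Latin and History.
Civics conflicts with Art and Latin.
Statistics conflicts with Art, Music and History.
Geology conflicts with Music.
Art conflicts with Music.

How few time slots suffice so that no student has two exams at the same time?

Statistics, Art, Music pairwise conflict, so at least 3 time slots are needed.
Using 3 time slots: Econ=3, Civics=1, Statistics=1, Geology=1, Art=2, Latin=2, Music=3, History=2. Each listed conflict is separated.

3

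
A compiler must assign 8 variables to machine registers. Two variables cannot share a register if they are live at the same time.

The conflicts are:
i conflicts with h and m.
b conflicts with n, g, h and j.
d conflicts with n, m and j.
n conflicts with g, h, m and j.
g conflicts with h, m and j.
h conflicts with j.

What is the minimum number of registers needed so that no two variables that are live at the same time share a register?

b, n, g, h, j pairwise conflict, so at least 5 registers are needed.
A valid assignment using 5 registers: i=1, b=5, d=4, n=1, g=4, h=2, m=2, j=3. Every pair that conflicts lands in different registers.

5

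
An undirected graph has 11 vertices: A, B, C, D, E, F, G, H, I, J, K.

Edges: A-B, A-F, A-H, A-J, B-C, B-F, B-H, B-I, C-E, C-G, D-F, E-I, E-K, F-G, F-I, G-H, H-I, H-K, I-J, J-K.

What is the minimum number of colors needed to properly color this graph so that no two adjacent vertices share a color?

3

B, F, I are mutually adjacent, so at least 3 colors are needed.
3 colors suffice: A=1, B=3, C=1, D=1, E=2, F=2, G=3, H=2, I=1, J=2, K=1. Every edge joins two different colors.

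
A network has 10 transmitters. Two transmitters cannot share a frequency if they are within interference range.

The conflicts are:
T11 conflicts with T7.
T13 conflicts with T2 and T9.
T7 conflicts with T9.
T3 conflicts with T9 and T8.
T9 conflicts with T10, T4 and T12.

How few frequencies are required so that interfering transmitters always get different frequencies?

T3 and T9 conflict, so at least 2 frequencies are needed.
2 frequencies suffice: frequency 1 → {T11, T2, T9, T8}; frequency 2 → {T13, T7, T3, T10, T4, T12}. Every pair that conflicts lands in different frequencies.

2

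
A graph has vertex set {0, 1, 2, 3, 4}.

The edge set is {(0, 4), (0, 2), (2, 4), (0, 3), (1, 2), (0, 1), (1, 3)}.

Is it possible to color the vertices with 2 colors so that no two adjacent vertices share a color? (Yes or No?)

0, 1, 3 are mutually adjacent, so at least 3 colors are needed.
So 2 colors are not enough.

No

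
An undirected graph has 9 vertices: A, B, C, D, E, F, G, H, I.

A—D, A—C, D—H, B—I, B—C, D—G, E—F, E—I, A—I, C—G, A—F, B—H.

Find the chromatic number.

The cycle B-C-G-D-H-B has odd length 5, so it cannot be 2-colored; at least 3 colors are needed.
One proper 3-coloring: A=1, B=1, C=2, D=2, E=1, F=2, G=1, H=3, I=2. Every edge joins two different colors.

3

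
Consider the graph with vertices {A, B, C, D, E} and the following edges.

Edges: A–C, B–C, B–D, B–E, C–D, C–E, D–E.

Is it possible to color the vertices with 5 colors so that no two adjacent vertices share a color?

The chromatic number is 4. B, C, D, E are pairwise adjacent (a clique of size 4), so at least 4 colors are needed.
4 colors suffice: color 1 → {C}; color 2 → {A, B}; color 3 → {E}; color 4 → {D}.
Since 5 ≥ 4, a proper 5-coloring certainly exists.

Yes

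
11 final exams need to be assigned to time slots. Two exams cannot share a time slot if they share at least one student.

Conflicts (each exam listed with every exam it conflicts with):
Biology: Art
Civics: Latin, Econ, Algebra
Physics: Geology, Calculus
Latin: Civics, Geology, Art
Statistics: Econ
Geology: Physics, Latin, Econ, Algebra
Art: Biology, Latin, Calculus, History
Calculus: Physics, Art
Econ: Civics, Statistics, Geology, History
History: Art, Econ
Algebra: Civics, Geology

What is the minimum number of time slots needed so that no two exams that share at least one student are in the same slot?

The cycle Latin-Art-Calculus-Physics-Geology-Latin has odd length 5, so it cannot be 2-colored; at least 3 time slots are needed.
3 time slots suffice: time slot 1 → {Physics, Art, Econ, Algebra}; time slot 2 → {Biology, Civics, Statistics, Geology, Calculus, History}; time slot 3 → {Latin}. Every pair that conflicts lands in different time slots.

3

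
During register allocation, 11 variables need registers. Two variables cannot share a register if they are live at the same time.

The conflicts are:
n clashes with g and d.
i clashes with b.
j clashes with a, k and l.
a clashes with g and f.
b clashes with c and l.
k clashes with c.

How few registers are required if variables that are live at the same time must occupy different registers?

3

The cycle b-l-j-k-c-b has odd length 5, so it cannot be 2-colored; at least 3 registers are needed.
A valid assignment using 3 registers: n=1, i=2, j=2, a=1, g=2, b=1, k=1, c=2, f=2, l=3, d=2. Each listed conflict is separated.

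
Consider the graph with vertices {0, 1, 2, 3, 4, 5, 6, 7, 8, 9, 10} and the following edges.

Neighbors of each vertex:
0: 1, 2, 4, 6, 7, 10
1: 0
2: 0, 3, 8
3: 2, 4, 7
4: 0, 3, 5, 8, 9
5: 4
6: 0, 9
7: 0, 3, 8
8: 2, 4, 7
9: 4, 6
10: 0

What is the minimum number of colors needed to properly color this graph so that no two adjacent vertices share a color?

2

4 and 5 are adjacent, so at least 2 colors are needed.
A valid assignment using 2 colors: 0=a, 1=b, 2=b, 3=a, 4=b, 5=a, 6=b, 7=b, 8=a, 9=a, 10=b. No two adjacent vertices share a color.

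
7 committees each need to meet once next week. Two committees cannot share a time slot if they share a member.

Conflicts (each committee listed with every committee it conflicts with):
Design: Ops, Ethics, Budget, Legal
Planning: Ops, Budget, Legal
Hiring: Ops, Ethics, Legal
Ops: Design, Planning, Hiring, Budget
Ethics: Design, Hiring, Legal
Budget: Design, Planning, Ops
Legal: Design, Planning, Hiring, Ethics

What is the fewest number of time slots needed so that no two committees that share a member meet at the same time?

Planning, Ops, Budget all conflict with each other, so at least 3 time slots are needed.
3 time slots suffice: Design=2, Planning=2, Hiring=2, Ops=1, Ethics=3, Budget=3, Legal=1. No two conflicting committees share a time slot.

3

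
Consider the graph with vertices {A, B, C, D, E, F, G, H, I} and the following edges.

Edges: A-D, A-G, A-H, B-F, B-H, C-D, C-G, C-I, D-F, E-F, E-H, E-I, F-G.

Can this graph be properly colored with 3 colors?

Yes

The chromatic number is 3. The cycle H-E-F-D-A-H has odd length 5, so it cannot be 2-colored; at least 3 colors are needed.
A valid assignment using 3 colors: A=green, B=blue, C=red, D=blue, E=blue, F=red, G=blue, H=red, I=green.
That is already a proper 3-coloring.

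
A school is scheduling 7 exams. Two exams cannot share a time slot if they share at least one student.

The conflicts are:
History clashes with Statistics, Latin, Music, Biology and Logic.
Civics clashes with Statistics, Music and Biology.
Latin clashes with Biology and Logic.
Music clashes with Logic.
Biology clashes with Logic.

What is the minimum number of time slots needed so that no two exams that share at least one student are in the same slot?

History, Latin, Biology, Logic all conflict with each other, so at least 4 time slots are needed.
4 time slots suffice: History=1, Civics=1, Statistics=2, Latin=4, Music=3, Biology=3, Logic=2. No two conflicting exams share a time slot.

4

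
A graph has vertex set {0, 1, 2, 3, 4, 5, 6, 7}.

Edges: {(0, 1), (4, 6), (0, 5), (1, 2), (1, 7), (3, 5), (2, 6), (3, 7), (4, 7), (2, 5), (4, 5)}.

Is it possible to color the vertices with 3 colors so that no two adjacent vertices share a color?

The chromatic number is 3. The cycle 3-5-0-1-7-3 has odd length 5, so it cannot be 2-colored; at least 3 colors are needed.
3 colors suffice: 0=b, 1=c, 2=b, 3=b, 4=b, 5=a, 6=a, 7=a.
That is already a proper 3-coloring.

Yes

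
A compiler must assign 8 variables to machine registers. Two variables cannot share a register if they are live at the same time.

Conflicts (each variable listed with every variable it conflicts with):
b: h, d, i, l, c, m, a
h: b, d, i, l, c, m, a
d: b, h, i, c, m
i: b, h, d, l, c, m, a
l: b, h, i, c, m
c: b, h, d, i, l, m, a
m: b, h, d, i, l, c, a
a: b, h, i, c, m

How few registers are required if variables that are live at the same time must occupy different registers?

b, h, i, c, m, a pairwise conflict, so at least 6 registers are needed.
Using 6 registers: b=2, h=5, d=6, i=1, l=6, c=3, m=4, a=6. Each listed conflict is separated.

6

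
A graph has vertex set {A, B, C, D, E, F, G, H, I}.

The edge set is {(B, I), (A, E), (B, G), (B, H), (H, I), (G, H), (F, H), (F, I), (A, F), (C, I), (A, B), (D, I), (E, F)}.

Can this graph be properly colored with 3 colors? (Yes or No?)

The chromatic number is 3. A, E, F are mutually adjacent, so at least 3 colors are needed.
3 colors suffice: color 1 → {A, G, I}; color 2 → {B, C, D, F}; color 3 → {E, H}.
That is already a proper 3-coloring.

Yes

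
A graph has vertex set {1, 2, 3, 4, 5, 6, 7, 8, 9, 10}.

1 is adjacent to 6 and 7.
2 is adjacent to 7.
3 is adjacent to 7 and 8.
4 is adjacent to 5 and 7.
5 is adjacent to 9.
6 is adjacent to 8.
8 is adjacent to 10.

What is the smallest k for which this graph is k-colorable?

3

The cycle 8-3-7-1-6-8 has odd length 5, so it cannot be 2-colored; at least 3 colors are needed.
3 colors suffice: color a → {5, 7, 8}; color b → {1, 2, 3, 4, 9, 10}; color c → {6}. No two adjacent vertices share a color.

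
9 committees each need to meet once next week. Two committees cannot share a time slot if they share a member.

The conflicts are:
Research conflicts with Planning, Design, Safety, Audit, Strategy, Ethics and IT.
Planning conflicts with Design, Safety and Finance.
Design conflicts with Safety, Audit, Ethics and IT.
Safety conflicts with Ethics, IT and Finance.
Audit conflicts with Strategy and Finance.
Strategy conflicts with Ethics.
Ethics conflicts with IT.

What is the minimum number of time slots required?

Research, Design, Safety, Ethics, IT pairwise conflict, so at least 5 time slots are needed.
5 time slots suffice: time slot 1 → {Research, Finance}; time slot 2 → {Safety, Audit}; time slot 3 → {Design, Strategy}; time slot 4 → {Planning, Ethics}; time slot 5 → {IT}. Every pair that conflicts lands in different time slots.

5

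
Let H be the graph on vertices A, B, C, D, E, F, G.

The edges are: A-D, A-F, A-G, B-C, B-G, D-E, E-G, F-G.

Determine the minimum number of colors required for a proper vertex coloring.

A, F, G form a triangle, so at least 3 colors are needed.
3 colors suffice: A=2, B=2, C=1, D=1, E=2, F=3, G=1. No two adjacent vertices share a color.

3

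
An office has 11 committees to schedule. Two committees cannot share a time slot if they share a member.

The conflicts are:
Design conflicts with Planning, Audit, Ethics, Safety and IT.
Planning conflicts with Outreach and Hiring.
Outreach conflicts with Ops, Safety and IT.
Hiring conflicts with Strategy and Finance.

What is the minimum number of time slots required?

Outreach and IT conflict, so at least 2 time slots are needed.
2 time slots suffice: Design=1, Planning=2, Outreach=1, Audit=2, Hiring=1, Ops=2, Strategy=2, Finance=2, Ethics=2, Safety=2, IT=2. No two conflicting committees share a time slot.

2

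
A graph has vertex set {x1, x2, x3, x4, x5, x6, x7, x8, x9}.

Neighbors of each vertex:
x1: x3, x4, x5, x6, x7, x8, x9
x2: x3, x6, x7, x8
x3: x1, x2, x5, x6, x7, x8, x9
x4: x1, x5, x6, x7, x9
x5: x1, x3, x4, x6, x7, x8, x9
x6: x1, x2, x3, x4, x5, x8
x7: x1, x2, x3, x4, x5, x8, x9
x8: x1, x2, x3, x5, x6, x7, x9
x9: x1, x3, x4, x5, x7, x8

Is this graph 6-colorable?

The chromatic number is 6. x1, x3, x5, x7, x8, x9 are pairwise adjacent (a clique of size 6), so at least 6 colors are needed.
6 colors suffice: color 1 → {x6, x7}; color 2 → {x1, x2}; color 3 → {x3, x4}; color 4 → {x8}; color 5 → {x5}; color 6 → {x9}.
That is already a proper 6-coloring.

Yes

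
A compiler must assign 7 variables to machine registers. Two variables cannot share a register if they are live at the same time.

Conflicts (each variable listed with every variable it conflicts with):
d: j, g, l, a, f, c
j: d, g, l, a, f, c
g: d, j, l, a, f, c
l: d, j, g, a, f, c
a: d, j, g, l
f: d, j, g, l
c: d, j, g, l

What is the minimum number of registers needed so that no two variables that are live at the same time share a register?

5

d, j, g, l, a pairwise conflict, so at least 5 registers are needed.
5 registers suffice: register 1 → {j}; register 2 → {d}; register 3 → {g}; register 4 → {l}; register 5 → {a, f, c}. Every pair that conflicts lands in different registers.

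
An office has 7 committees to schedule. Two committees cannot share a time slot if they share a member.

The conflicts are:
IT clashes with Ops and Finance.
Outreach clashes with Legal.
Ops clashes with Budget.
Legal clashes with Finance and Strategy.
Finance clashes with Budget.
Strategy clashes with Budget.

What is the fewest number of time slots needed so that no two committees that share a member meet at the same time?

2

IT and Finance conflict, so at least 2 time slots are needed.
2 time slots suffice: time slot 1 → {Outreach, Ops, Finance, Strategy}; time slot 2 → {IT, Legal, Budget}. Every pair that conflicts lands in different time slots.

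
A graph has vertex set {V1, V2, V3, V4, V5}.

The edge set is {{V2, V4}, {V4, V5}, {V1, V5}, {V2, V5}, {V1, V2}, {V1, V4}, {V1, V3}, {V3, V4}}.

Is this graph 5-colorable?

Yes

The chromatic number is 4. V1, V2, V4, V5 are pairwise adjacent (a clique of size 4), so at least 4 colors are needed.
4 colors suffice: color 1 → {V4}; color 2 → {V1}; color 3 → {V3, V5}; color 4 → {V2}.
Since 5 ≥ 4, a proper 5-coloring certainly exists.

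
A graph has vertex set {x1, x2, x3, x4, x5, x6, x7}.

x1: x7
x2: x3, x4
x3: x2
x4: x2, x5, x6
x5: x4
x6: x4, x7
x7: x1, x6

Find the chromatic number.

2

x4 and x6 are adjacent, so at least 2 colors are needed.
One proper 2-coloring: x1=2, x2=2, x3=1, x4=1, x5=2, x6=2, x7=1. Each edge has distinct colors on its endpoints.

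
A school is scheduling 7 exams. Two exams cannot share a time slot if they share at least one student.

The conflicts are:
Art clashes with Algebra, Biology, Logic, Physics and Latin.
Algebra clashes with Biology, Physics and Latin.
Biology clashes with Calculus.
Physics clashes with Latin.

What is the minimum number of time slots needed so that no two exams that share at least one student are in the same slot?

4

Art, Algebra, Physics, Latin all conflict with each other, so at least 4 time slots are needed.
4 time slots suffice: time slot 1 → {Art, Calculus}; time slot 2 → {Algebra, Logic}; time slot 3 → {Biology, Physics}; time slot 4 → {Latin}. No two conflicting exams share a time slot.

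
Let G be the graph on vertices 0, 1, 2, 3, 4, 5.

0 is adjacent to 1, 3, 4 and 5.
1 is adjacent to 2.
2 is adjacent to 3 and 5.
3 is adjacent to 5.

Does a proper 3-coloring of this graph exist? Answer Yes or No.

The chromatic number is 3. 0, 3, 5 form a triangle, so at least 3 colors are needed.
One proper 3-coloring: 0=red, 1=blue, 2=red, 3=blue, 4=blue, 5=green.
That is already a proper 3-coloring.

Yes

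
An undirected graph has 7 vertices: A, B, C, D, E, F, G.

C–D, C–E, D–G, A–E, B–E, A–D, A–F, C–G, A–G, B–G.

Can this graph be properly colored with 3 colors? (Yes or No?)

Yes

The chromatic number is 3. A, D, G are mutually adjacent, so at least 3 colors are needed.
3 colors suffice: A=2, B=2, C=2, D=3, E=1, F=1, G=1.
That is already a proper 3-coloring.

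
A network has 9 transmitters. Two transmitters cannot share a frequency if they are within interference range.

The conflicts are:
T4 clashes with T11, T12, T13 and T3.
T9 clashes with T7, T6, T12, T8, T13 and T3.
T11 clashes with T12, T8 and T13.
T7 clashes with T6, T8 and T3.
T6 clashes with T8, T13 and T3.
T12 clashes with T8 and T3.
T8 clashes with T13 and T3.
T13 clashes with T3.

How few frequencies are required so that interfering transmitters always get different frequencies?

T9, T6, T8, T13, T3 all conflict with each other, so at least 5 frequencies are needed.
5 frequencies suffice: frequency 1 → {T4, T8}; frequency 2 → {T11, T3}; frequency 3 → {T7, T12, T13}; frequency 4 → {T9}; frequency 5 → {T6}. No two conflicting transmitters share a frequency.

5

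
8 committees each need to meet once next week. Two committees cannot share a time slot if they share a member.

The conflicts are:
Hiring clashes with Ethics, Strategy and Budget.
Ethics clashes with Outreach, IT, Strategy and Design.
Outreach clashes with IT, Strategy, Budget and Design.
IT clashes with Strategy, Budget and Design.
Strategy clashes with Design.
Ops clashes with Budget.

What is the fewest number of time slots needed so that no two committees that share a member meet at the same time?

5

Ethics, Outreach, IT, Strategy, Design are mutually in conflict, so at least 5 time slots are needed.
5 time slots suffice: time slot 1 → {Ethics, Budget}; time slot 2 → {Hiring, Outreach, Ops}; time slot 3 → {IT}; time slot 4 → {Strategy}; time slot 5 → {Design}. Each listed conflict is separated.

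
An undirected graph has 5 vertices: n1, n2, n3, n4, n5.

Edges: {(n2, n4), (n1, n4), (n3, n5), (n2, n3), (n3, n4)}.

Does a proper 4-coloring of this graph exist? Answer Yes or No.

Yes

The chromatic number is 3. n2, n3, n4 form a triangle, so at least 3 colors are needed.
3 colors suffice: color 1 → {n4, n5}; color 2 → {n1, n3}; color 3 → {n2}.
Since 4 ≥ 3, a proper 4-coloring certainly exists.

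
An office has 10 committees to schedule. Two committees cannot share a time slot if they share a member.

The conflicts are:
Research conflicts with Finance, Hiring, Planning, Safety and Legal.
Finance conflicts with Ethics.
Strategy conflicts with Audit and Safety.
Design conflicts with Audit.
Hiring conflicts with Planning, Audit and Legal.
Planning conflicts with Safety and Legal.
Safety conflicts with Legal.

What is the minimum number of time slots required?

Research, Planning, Safety, Legal are mutually in conflict, so at least 4 time slots are needed.
4 time slots suffice: time slot 1 → {Research, Ethics, Audit}; time slot 2 → {Finance, Design, Hiring, Safety}; time slot 3 → {Strategy, Planning}; time slot 4 → {Legal}. No two conflicting committees share a time slot.

4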